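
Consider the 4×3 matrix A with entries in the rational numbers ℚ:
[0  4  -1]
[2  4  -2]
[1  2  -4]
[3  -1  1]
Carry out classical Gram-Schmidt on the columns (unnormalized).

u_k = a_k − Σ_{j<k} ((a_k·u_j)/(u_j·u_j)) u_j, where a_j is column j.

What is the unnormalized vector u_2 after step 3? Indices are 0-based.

u_2 = (81/67, 174/469, -1320/469, 324/469)

Step 1: u_0 = a_0 = (0, 2, 1, 3).
Step 2: u_1 = a_1 − (1/2)·u_0 = (4, 3, 3/2, -5/2).
Step 3: u_2 = a_2 − (-5/14)·u_0 − (-37/67)·u_1 = (81/67, 174/469, -1320/469, 324/469).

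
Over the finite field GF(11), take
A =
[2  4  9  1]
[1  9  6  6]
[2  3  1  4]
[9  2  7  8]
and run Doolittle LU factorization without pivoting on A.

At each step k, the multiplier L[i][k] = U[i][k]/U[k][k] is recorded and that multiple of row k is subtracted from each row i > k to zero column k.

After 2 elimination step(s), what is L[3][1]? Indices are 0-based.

L[3][1] = 4

k=0: U[0][0]=2
  eliminate (1,0): mult=6, new row 1: (0, 7, 7, 0); set L[1][0]=6
  eliminate (2,0): mult=1, new row 2: (0, 10, 3, 3); set L[2][0]=1
  eliminate (3,0): mult=10, new row 3: (0, 6, 5, 9); set L[3][0]=10
k=1: U[1][1]=7
  eliminate (2,1): mult=3, new row 2: (0, 0, 4, 3); set L[2][1]=3
  eliminate (3,1): mult=4, new row 3: (0, 0, 10, 9); set L[3][1]=4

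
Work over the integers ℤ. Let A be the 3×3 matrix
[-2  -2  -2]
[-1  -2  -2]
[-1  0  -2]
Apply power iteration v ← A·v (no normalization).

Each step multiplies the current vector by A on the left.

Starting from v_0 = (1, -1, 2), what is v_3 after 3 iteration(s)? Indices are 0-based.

v_3 = (-116, -92, -52)

v_0 = (1, -1, 2).
v_1 = A·v_0 = (-4, -3, -5).
v_2 = A·v_1 = (24, 20, 14).
v_3 = A·v_2 = (-116, -92, -52).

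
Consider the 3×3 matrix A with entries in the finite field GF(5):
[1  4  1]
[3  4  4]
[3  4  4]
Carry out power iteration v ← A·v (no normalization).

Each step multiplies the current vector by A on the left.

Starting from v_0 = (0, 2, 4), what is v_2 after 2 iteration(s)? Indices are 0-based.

v_2 = (2, 3, 3)

v_0 = (0, 2, 4).
v_1 = A·v_0 = (2, 4, 4).
v_2 = A·v_1 = (2, 3, 3).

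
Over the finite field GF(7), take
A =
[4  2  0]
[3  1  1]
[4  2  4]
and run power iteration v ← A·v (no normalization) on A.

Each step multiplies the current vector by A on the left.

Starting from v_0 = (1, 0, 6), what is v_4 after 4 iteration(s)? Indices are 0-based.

v_4 = (4, 4, 0)

v_0 = (1, 0, 6).
v_1 = A·v_0 = (4, 2, 0).
v_2 = A·v_1 = (6, 0, 6).
v_3 = A·v_2 = (3, 3, 6).
v_4 = A·v_3 = (4, 4, 0).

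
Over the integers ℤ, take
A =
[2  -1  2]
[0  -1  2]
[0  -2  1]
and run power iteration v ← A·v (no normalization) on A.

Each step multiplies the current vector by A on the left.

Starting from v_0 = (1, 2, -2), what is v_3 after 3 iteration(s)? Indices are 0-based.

v_0 = (1, 2, -2).
v_1 = A·v_0 = (-4, -6, -6).
v_2 = A·v_1 = (-14, -6, 6).
v_3 = A·v_2 = (-10, 18, 18).

v_3 = (-10, 18, 18)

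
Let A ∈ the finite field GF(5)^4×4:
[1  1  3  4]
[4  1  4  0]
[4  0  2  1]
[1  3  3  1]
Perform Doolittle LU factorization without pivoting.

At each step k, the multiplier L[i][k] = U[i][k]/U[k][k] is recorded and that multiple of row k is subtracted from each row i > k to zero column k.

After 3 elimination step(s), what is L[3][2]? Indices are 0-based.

L[3][2] = 2

Step 1: pivot at (0,0) is 1.
  row1 ← row1 − (4)·row0  ⇒  L[1][0]=4, U row1=(0, 2, 2, 4)
  row2 ← row2 − (4)·row0  ⇒  L[2][0]=4, U row2=(0, 1, 0, 0)
  row3 ← row3 − (1)·row0  ⇒  L[3][0]=1, U row3=(0, 2, 0, 2)
Step 2: pivot at (1,1) is 2.
  row2 ← row2 − (3)·row1  ⇒  L[2][1]=3, U row2=(0, 0, 4, 3)
  row3 ← row3 − (1)·row1  ⇒  L[3][1]=1, U row3=(0, 0, 3, 3)
Step 3: pivot at (2,2) is 4.
  row3 ← row3 − (2)·row2  ⇒  L[3][2]=2, U row3=(0, 0, 0, 2)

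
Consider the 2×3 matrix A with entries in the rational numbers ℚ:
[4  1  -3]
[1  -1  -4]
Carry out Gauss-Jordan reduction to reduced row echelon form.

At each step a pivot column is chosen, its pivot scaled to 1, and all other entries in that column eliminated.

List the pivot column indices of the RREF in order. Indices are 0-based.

pivot columns: 0, 1

[1] R0 /= 4  ⇒  (1, 1/4, -3/4)
     R1 -= 1·R0  ⇒  (0, -5/4, -13/4)
[2] R1 /= -5/4  ⇒  (0, 1, 13/5)
     R0 -= 1/4·R1  ⇒  (1, 0, -7/5)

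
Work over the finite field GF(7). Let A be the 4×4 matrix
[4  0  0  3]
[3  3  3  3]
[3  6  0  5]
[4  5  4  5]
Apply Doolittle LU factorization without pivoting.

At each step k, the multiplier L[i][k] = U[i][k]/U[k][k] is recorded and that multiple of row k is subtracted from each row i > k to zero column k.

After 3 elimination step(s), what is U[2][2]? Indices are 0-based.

U[2][2] = 1

Step 1: pivot at (0,0) is 4.
  row1 ← row1 − (6)·row0  ⇒  L[1][0]=6, U row1=(0, 3, 3, 6)
  row2 ← row2 − (6)·row0  ⇒  L[2][0]=6, U row2=(0, 6, 0, 1)
  row3 ← row3 − (1)·row0  ⇒  L[3][0]=1, U row3=(0, 5, 4, 2)
Step 2: pivot at (1,1) is 3.
  row2 ← row2 − (2)·row1  ⇒  L[2][1]=2, U row2=(0, 0, 1, 3)
  row3 ← row3 − (4)·row1  ⇒  L[3][1]=4, U row3=(0, 0, 6, 6)
Step 3: pivot at (2,2) is 1.
  row3 ← row3 − (6)·row2  ⇒  L[3][2]=6, U row3=(0, 0, 0, 2)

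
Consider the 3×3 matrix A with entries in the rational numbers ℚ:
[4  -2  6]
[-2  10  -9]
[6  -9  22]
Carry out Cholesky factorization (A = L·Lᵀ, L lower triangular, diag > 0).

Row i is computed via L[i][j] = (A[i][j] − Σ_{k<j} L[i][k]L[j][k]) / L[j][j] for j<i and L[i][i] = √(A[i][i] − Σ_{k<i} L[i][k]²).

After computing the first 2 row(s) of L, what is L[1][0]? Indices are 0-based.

Step 1: L[0][0] = √(4) = 2.
  L[1][0] = (-2) / L[0][0] = -1.
Step 2: L[1][1] = √(9) = 3.

L[1][0] = -1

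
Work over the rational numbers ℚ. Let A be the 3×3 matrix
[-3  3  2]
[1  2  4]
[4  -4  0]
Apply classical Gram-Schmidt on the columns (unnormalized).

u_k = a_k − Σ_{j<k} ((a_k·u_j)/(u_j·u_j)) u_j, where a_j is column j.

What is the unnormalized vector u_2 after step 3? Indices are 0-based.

u_2 = (32/25, 0, 24/25)

Step 1: u_0 = a_0 = (-3, 1, 4).
Step 2: u_1 = a_1 − (-23/26)·u_0 = (9/26, 75/26, -6/13).
Step 3: u_2 = a_2 − (-1/13)·u_0 − (106/75)·u_1 = (32/25, 0, 24/25).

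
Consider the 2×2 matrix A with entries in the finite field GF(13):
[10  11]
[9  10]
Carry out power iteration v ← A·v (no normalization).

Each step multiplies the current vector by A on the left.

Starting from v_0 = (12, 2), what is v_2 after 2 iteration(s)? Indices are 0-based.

v_0 = (12, 2).
v_1 = A·v_0 = (12, 11).
v_2 = A·v_1 = (7, 10).

v_2 = (7, 10)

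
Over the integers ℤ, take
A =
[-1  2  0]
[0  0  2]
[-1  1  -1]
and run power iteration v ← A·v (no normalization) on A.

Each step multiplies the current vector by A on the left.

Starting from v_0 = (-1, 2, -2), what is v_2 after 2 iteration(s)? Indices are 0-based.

v_2 = (-13, 10, -14)

v_0 = (-1, 2, -2).
v_1 = A·v_0 = (5, -4, 5).
v_2 = A·v_1 = (-13, 10, -14).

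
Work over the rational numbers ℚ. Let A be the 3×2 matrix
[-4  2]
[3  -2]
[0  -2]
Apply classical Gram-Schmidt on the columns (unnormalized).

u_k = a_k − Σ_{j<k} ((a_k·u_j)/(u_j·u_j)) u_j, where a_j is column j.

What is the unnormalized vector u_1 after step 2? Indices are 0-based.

Step 1: u_0 = a_0 = (-4, 3, 0).
Step 2: u_1 = a_1 − (-14/25)·u_0 = (-6/25, -8/25, -2).

u_1 = (-6/25, -8/25, -2)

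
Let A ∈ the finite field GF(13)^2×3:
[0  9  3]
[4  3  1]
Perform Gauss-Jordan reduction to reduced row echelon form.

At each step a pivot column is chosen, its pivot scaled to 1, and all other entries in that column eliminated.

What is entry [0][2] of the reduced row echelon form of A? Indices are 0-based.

pivot(0,0): swap R0↔R1
pivot(0,0)=4: scale R0 → (1, 4, 10)
pivot(1,1)=9: scale R1 → (0, 1, 9)
  clear (0,1): R0 −= (4)R1 → (1, 0, 0)

M[0][2] = 0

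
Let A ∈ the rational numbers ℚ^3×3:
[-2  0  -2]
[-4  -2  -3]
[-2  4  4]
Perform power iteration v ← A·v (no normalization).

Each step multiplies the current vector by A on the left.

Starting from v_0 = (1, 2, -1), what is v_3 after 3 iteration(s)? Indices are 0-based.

v_3 = (32, 44, -24)

v_0 = (1, 2, -1).
v_1 = A·v_0 = (0, -5, 2).
v_2 = A·v_1 = (-4, 4, -12).
v_3 = A·v_2 = (32, 44, -24).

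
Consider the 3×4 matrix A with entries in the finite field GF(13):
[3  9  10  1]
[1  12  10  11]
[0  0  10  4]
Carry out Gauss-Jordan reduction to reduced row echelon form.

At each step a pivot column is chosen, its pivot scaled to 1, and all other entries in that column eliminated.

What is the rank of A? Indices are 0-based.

rank = 3

pivot(0,0)=3: scale R0 → (1, 3, 12, 9)
  clear (1,0): R1 −= (1)R0 → (0, 9, 11, 2)
pivot(1,1)=9: scale R1 → (0, 1, 7, 6)
  clear (0,1): R0 −= (3)R1 → (1, 0, 4, 4)
pivot(2,2)=10: scale R2 → (0, 0, 1, 3)
  clear (0,2): R0 −= (4)R2 → (1, 0, 0, 5)
  clear (1,2): R1 −= (7)R2 → (0, 1, 0, 11)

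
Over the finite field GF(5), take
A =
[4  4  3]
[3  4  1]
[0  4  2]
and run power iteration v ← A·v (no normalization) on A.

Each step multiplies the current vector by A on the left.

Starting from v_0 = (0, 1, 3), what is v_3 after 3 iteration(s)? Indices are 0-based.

v_0 = (0, 1, 3).
v_1 = A·v_0 = (3, 2, 0).
v_2 = A·v_1 = (0, 2, 3).
v_3 = A·v_2 = (2, 1, 4).

v_3 = (2, 1, 4)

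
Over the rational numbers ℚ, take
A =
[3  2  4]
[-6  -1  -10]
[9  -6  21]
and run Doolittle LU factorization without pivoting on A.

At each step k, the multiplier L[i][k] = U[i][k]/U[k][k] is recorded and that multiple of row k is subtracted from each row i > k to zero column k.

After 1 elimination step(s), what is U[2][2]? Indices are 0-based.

U[2][2] = 9

Step 1: pivot at (0,0) is 3.
  row1 ← row1 − (-2)·row0  ⇒  L[1][0]=-2, U row1=(0, 3, -2)
  row2 ← row2 − (3)·row0  ⇒  L[2][0]=3, U row2=(0, -12, 9)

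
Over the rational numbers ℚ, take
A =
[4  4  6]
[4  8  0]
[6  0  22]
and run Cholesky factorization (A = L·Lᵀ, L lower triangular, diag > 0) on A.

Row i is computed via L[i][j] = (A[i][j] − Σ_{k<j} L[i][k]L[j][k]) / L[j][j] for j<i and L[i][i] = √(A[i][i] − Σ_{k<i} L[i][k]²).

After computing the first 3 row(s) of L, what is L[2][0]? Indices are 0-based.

L[2][0] = 3

Step 1: L[0][0] = √(4) = 2.
  L[1][0] = (4) / L[0][0] = 2.
Step 2: L[1][1] = √(4) = 2.
  L[2][0] = (6) / L[0][0] = 3.
  L[2][1] = (-6) / L[1][1] = -3.
Step 3: L[2][2] = √(4) = 2.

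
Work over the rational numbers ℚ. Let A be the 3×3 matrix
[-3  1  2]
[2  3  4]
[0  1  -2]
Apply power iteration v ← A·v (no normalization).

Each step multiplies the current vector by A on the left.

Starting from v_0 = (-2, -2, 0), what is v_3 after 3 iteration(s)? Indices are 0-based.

v_3 = (36, -166, -18)

v_0 = (-2, -2, 0).
v_1 = A·v_0 = (4, -10, -2).
v_2 = A·v_1 = (-26, -30, -6).
v_3 = A·v_2 = (36, -166, -18).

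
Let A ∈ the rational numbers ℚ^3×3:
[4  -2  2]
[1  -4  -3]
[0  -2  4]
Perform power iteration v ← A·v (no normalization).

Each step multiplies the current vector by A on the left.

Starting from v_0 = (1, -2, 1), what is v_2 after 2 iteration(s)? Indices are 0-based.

v_0 = (1, -2, 1).
v_1 = A·v_0 = (10, 6, 8).
v_2 = A·v_1 = (44, -38, 20).

v_2 = (44, -38, 20)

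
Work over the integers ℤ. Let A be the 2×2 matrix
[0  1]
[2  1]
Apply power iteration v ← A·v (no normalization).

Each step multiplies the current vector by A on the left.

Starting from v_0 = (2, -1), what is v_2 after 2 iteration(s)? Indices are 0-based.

v_0 = (2, -1).
v_1 = A·v_0 = (-1, 3).
v_2 = A·v_1 = (3, 1).

v_2 = (3, 1)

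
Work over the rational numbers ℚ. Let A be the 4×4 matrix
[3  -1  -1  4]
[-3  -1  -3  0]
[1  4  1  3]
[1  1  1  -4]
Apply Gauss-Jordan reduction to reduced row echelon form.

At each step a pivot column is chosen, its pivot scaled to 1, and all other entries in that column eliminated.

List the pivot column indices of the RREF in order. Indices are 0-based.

pivot columns: 0, 1, 2, 3

step 1: normalize row 0 (÷3) = (1, -1/3, -1/3, 4/3)
  row 1: subtract -3×row0 = (0, -2, -4, 4)
  row 2: subtract 1×row0 = (0, 13/3, 4/3, 5/3)
  row 3: subtract 1×row0 = (0, 4/3, 4/3, -16/3)
step 2: normalize row 1 (÷-2) = (0, 1, 2, -2)
  row 0: subtract -1/3×row1 = (1, 0, 1/3, 2/3)
  row 2: subtract 13/3×row1 = (0, 0, -22/3, 31/3)
  row 3: subtract 4/3×row1 = (0, 0, -4/3, -8/3)
step 3: normalize row 2 (÷-22/3) = (0, 0, 1, -31/22)
  row 0: subtract 1/3×row2 = (1, 0, 0, 25/22)
  row 1: subtract 2×row2 = (0, 1, 0, 9/11)
  row 3: subtract -4/3×row2 = (0, 0, 0, -50/11)
step 4: normalize row 3 (÷-50/11) = (0, 0, 0, 1)
  row 0: subtract 25/22×row3 = (1, 0, 0, 0)
  row 1: subtract 9/11×row3 = (0, 1, 0, 0)
  row 2: subtract -31/22×row3 = (0, 0, 1, 0)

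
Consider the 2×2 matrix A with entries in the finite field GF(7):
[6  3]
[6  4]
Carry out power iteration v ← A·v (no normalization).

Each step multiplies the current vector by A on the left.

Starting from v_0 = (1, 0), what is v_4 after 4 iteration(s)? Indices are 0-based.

v_0 = (1, 0).
v_1 = A·v_0 = (6, 6).
v_2 = A·v_1 = (5, 4).
v_3 = A·v_2 = (0, 4).
v_4 = A·v_3 = (5, 2).

v_4 = (5, 2)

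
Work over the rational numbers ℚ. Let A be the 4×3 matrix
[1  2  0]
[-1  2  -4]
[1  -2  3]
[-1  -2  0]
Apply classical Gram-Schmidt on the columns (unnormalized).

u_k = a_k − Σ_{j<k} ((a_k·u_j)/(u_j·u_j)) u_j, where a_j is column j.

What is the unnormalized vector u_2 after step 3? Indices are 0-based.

Step 1: u_0 = a_0 = (1, -1, 1, -1).
Step 2: u_1 = a_1 − (0)·u_0 = (2, 2, -2, -2).
Step 3: u_2 = a_2 − (7/4)·u_0 − (-7/8)·u_1 = (0, -1/2, -1/2, 0).

u_2 = (0, -1/2, -1/2, 0)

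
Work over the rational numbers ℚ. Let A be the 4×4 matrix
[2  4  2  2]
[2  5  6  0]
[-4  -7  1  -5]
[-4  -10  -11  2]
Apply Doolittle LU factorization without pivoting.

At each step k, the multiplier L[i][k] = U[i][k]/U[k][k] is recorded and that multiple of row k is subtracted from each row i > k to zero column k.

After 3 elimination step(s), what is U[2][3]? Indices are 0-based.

k=0: U[0][0]=2
  eliminate (1,0): mult=1, new row 1: (0, 1, 4, -2); set L[1][0]=1
  eliminate (2,0): mult=-2, new row 2: (0, 1, 5, -1); set L[2][0]=-2
  eliminate (3,0): mult=-2, new row 3: (0, -2, -7, 6); set L[3][0]=-2
k=1: U[1][1]=1
  eliminate (2,1): mult=1, new row 2: (0, 0, 1, 1); set L[2][1]=1
  eliminate (3,1): mult=-2, new row 3: (0, 0, 1, 2); set L[3][1]=-2
k=2: U[2][2]=1
  eliminate (3,2): mult=1, new row 3: (0, 0, 0, 1); set L[3][2]=1

U[2][3] = 1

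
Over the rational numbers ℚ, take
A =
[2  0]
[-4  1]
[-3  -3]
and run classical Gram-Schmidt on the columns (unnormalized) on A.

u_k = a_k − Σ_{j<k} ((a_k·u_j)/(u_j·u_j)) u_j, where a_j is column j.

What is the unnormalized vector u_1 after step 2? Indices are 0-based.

u_1 = (-10/29, 49/29, -72/29)

Step 1: u_0 = a_0 = (2, -4, -3).
Step 2: u_1 = a_1 − (5/29)·u_0 = (-10/29, 49/29, -72/29).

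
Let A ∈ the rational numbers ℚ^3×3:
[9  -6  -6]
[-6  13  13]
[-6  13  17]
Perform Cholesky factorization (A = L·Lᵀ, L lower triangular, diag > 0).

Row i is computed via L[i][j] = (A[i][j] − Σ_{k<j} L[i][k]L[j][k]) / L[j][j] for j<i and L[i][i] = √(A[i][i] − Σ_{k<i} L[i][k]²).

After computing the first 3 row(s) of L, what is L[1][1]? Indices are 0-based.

L[1][1] = 3

Step 1: L[0][0] = √(9) = 3.
  L[1][0] = (-6) / L[0][0] = -2.
Step 2: L[1][1] = √(9) = 3.
  L[2][0] = (-6) / L[0][0] = -2.
  L[2][1] = (9) / L[1][1] = 3.
Step 3: L[2][2] = √(4) = 2.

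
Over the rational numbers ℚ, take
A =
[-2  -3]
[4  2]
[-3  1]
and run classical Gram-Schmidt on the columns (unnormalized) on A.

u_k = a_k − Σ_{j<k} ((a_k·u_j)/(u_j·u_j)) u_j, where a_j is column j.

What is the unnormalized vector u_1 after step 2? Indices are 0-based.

Step 1: u_0 = a_0 = (-2, 4, -3).
Step 2: u_1 = a_1 − (11/29)·u_0 = (-65/29, 14/29, 62/29).

u_1 = (-65/29, 14/29, 62/29)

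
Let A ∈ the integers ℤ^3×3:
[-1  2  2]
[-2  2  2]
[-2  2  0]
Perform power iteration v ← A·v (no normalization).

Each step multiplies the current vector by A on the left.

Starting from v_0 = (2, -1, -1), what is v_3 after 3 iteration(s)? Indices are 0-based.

v_0 = (2, -1, -1).
v_1 = A·v_0 = (-6, -8, -6).
v_2 = A·v_1 = (-22, -16, -4).
v_3 = A·v_2 = (-18, 4, 12).

v_3 = (-18, 4, 12)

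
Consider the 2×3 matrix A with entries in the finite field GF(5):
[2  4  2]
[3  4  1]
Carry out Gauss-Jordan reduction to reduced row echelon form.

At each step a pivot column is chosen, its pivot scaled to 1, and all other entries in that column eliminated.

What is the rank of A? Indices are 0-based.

rank = 2

[1] R0 /= 2  ⇒  (1, 2, 1)
     R1 -= 3·R0  ⇒  (0, 3, 3)
[2] R1 /= 3  ⇒  (0, 1, 1)
     R0 -= 2·R1  ⇒  (1, 0, 4)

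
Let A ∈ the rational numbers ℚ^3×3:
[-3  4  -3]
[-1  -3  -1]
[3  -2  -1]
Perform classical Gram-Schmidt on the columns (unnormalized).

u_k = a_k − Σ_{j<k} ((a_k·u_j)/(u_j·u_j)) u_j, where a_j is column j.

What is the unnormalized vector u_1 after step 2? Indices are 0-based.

Step 1: u_0 = a_0 = (-3, -1, 3).
Step 2: u_1 = a_1 − (-15/19)·u_0 = (31/19, -72/19, 7/19).

u_1 = (31/19, -72/19, 7/19)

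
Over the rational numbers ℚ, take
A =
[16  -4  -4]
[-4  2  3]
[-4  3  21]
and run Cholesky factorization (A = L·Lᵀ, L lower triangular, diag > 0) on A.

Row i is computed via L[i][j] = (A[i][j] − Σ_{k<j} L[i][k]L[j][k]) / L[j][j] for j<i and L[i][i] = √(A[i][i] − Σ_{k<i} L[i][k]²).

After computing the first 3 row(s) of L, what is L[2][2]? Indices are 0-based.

Step 1: L[0][0] = √(16) = 4.
  L[1][0] = (-4) / L[0][0] = -1.
Step 2: L[1][1] = √(1) = 1.
  L[2][0] = (-4) / L[0][0] = -1.
  L[2][1] = (2) / L[1][1] = 2.
Step 3: L[2][2] = √(16) = 4.

L[2][2] = 4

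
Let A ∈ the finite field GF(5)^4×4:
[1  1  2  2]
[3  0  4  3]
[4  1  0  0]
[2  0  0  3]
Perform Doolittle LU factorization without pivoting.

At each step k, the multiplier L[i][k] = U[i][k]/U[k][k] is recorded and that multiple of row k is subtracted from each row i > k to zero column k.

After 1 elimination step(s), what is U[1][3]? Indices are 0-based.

k=0: U[0][0]=1
  eliminate (1,0): mult=3, new row 1: (0, 2, 3, 2); set L[1][0]=3
  eliminate (2,0): mult=4, new row 2: (0, 2, 2, 2); set L[2][0]=4
  eliminate (3,0): mult=2, new row 3: (0, 3, 1, 4); set L[3][0]=2

U[1][3] = 2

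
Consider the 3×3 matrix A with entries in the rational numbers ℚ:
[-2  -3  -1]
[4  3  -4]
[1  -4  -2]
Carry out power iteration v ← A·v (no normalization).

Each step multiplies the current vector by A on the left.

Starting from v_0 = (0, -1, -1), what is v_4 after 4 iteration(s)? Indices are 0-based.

v_0 = (0, -1, -1).
v_1 = A·v_0 = (4, 1, 6).
v_2 = A·v_1 = (-17, -5, -12).
v_3 = A·v_2 = (61, -35, 27).
v_4 = A·v_3 = (-44, 31, 147).

v_4 = (-44, 31, 147)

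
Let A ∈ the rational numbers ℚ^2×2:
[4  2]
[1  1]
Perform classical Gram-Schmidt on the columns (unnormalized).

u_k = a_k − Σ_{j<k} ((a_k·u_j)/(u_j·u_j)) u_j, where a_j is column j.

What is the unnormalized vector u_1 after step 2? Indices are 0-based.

u_1 = (-2/17, 8/17)

Step 1: u_0 = a_0 = (4, 1).
Step 2: u_1 = a_1 − (9/17)·u_0 = (-2/17, 8/17).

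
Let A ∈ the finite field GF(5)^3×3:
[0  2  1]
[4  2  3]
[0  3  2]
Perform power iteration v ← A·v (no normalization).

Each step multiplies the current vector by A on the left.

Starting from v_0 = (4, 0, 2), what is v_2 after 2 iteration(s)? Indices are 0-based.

v_0 = (4, 0, 2).
v_1 = A·v_0 = (2, 2, 4).
v_2 = A·v_1 = (3, 4, 4).

v_2 = (3, 4, 4)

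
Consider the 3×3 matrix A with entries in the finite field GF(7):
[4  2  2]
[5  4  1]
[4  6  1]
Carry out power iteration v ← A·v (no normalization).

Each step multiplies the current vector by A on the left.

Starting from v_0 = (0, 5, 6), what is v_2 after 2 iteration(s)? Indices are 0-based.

v_2 = (2, 5, 0)

v_0 = (0, 5, 6).
v_1 = A·v_0 = (1, 5, 1).
v_2 = A·v_1 = (2, 5, 0).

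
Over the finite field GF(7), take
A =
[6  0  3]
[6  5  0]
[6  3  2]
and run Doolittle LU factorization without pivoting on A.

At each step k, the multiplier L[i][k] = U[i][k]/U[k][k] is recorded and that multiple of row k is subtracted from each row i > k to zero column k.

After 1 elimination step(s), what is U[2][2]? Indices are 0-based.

U[2][2] = 6

k=0: U[0][0]=6
  eliminate (1,0): mult=1, new row 1: (0, 5, 4); set L[1][0]=1
  eliminate (2,0): mult=1, new row 2: (0, 3, 6); set L[2][0]=1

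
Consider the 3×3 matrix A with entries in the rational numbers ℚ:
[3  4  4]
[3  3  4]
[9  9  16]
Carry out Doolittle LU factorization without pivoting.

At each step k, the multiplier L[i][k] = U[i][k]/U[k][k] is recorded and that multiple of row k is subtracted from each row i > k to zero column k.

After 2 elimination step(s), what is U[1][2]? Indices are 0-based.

k=0: U[0][0]=3
  eliminate (1,0): mult=1, new row 1: (0, -1, 0); set L[1][0]=1
  eliminate (2,0): mult=3, new row 2: (0, -3, 4); set L[2][0]=3
k=1: U[1][1]=-1
  eliminate (2,1): mult=3, new row 2: (0, 0, 4); set L[2][1]=3

U[1][2] = 0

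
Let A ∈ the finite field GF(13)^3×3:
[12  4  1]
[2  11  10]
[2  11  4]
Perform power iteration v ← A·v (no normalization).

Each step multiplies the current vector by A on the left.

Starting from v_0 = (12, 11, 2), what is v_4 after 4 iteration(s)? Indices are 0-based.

v_4 = (4, 12, 2)

v_0 = (12, 11, 2).
v_1 = A·v_0 = (8, 9, 10).
v_2 = A·v_1 = (12, 7, 12).
v_3 = A·v_2 = (2, 0, 6).
v_4 = A·v_3 = (4, 12, 2).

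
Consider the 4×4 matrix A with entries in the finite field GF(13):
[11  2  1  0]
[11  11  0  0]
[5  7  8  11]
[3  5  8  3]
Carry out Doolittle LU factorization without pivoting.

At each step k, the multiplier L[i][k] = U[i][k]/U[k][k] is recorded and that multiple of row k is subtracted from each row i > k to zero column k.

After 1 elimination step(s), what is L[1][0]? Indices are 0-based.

L[1][0] = 1

k=0: U[0][0]=11
  eliminate (1,0): mult=1, new row 1: (0, 9, 12, 0); set L[1][0]=1
  eliminate (2,0): mult=4, new row 2: (0, 12, 4, 11); set L[2][0]=4
  eliminate (3,0): mult=5, new row 3: (0, 8, 3, 3); set L[3][0]=5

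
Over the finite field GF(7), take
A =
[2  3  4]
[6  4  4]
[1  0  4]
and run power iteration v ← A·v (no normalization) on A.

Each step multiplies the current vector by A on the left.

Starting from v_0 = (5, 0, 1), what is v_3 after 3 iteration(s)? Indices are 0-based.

v_3 = (5, 1, 2)

v_0 = (5, 0, 1).
v_1 = A·v_0 = (0, 6, 2).
v_2 = A·v_1 = (5, 4, 1).
v_3 = A·v_2 = (5, 1, 2).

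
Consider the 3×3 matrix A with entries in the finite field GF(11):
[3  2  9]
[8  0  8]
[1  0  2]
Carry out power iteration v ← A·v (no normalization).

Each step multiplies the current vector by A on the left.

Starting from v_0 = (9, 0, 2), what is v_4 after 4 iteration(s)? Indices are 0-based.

v_0 = (9, 0, 2).
v_1 = A·v_0 = (1, 0, 2).
v_2 = A·v_1 = (10, 2, 5).
v_3 = A·v_2 = (2, 10, 9).
v_4 = A·v_3 = (8, 0, 9).

v_4 = (8, 0, 9)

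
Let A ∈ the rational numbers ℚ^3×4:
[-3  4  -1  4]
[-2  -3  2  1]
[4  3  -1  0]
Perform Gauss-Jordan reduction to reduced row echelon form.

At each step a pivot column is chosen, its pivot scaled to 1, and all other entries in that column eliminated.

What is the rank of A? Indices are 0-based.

rank = 3

pivot(0,0)=-3: scale R0 → (1, -4/3, 1/3, -4/3)
  clear (1,0): R1 −= (-2)R0 → (0, -17/3, 8/3, -5/3)
  clear (2,0): R2 −= (4)R0 → (0, 25/3, -7/3, 16/3)
pivot(1,1)=-17/3: scale R1 → (0, 1, -8/17, 5/17)
  clear (0,1): R0 −= (-4/3)R1 → (1, 0, -5/17, -16/17)
  clear (2,1): R2 −= (25/3)R1 → (0, 0, 27/17, 49/17)
pivot(2,2)=27/17: scale R2 → (0, 0, 1, 49/27)
  clear (0,2): R0 −= (-5/17)R2 → (1, 0, 0, -11/27)
  clear (1,2): R1 −= (-8/17)R2 → (0, 1, 0, 31/27)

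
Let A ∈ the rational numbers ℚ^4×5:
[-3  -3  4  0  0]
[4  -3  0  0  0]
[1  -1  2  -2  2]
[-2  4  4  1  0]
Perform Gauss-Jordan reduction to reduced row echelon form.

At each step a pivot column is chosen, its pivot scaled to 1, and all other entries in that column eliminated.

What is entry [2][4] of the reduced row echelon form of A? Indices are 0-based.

pivot(0,0)=-3: scale R0 → (1, 1, -4/3, 0, 0)
  clear (1,0): R1 −= (4)R0 → (0, -7, 16/3, 0, 0)
  clear (2,0): R2 −= (1)R0 → (0, -2, 10/3, -2, 2)
  clear (3,0): R3 −= (-2)R0 → (0, 6, 4/3, 1, 0)
pivot(1,1)=-7: scale R1 → (0, 1, -16/21, 0, 0)
  clear (0,1): R0 −= (1)R1 → (1, 0, -4/7, 0, 0)
  clear (2,1): R2 −= (-2)R1 → (0, 0, 38/21, -2, 2)
  clear (3,1): R3 −= (6)R1 → (0, 0, 124/21, 1, 0)
pivot(2,2)=38/21: scale R2 → (0, 0, 1, -21/19, 21/19)
  clear (0,2): R0 −= (-4/7)R2 → (1, 0, 0, -12/19, 12/19)
  clear (1,2): R1 −= (-16/21)R2 → (0, 1, 0, -16/19, 16/19)
  clear (3,2): R3 −= (124/21)R2 → (0, 0, 0, 143/19, -124/19)
pivot(3,3)=143/19: scale R3 → (0, 0, 0, 1, -124/143)
  clear (0,3): R0 −= (-12/19)R3 → (1, 0, 0, 0, 12/143)
  clear (1,3): R1 −= (-16/19)R3 → (0, 1, 0, 0, 16/143)
  clear (2,3): R2 −= (-21/19)R3 → (0, 0, 1, 0, 21/143)

M[2][4] = 21/143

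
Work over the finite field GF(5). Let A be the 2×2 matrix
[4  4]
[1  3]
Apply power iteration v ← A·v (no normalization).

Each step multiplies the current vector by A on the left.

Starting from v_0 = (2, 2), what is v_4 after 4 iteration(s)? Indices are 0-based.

v_0 = (2, 2).
v_1 = A·v_0 = (1, 3).
v_2 = A·v_1 = (1, 0).
v_3 = A·v_2 = (4, 1).
v_4 = A·v_3 = (0, 2).

v_4 = (0, 2)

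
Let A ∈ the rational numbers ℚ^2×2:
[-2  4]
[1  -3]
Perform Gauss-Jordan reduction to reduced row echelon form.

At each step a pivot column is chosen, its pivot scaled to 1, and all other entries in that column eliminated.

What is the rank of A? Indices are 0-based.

rank = 2

[1] R0 /= -2  ⇒  (1, -2)
     R1 -= 1·R0  ⇒  (0, -1)
[2] R1 /= -1  ⇒  (0, 1)
     R0 -= -2·R1  ⇒  (1, 0)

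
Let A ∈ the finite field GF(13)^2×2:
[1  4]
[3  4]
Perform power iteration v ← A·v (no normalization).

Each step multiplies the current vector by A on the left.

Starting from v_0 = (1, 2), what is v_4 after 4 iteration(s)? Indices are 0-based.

v_4 = (3, 1)

v_0 = (1, 2).
v_1 = A·v_0 = (9, 11).
v_2 = A·v_1 = (1, 6).
v_3 = A·v_2 = (12, 1).
v_4 = A·v_3 = (3, 1).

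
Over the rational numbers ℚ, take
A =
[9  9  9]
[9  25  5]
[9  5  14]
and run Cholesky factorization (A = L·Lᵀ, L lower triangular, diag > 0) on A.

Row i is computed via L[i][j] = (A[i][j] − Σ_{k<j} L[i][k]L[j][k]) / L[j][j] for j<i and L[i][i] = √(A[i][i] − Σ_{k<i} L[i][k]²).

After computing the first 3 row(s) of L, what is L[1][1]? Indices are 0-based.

L[1][1] = 4

Step 1: L[0][0] = √(9) = 3.
  L[1][0] = (9) / L[0][0] = 3.
Step 2: L[1][1] = √(16) = 4.
  L[2][0] = (9) / L[0][0] = 3.
  L[2][1] = (-4) / L[1][1] = -1.
Step 3: L[2][2] = √(4) = 2.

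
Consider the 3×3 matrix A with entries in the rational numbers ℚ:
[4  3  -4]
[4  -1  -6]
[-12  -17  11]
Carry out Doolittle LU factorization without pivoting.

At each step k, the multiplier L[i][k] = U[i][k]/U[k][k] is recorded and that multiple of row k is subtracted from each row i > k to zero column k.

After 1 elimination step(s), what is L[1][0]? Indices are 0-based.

L[1][0] = 1

[col 0] pivot 4
  R1 -= 1*R0 → (0, -4, -2)  (L[1][0] := 1)
  R2 -= -3*R0 → (0, -8, -1)  (L[2][0] := -3)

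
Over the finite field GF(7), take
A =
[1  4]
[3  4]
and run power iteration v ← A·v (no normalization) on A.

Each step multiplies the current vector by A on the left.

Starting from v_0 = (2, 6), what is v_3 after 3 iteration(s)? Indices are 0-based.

v_0 = (2, 6).
v_1 = A·v_0 = (5, 2).
v_2 = A·v_1 = (6, 2).
v_3 = A·v_2 = (0, 5).

v_3 = (0, 5)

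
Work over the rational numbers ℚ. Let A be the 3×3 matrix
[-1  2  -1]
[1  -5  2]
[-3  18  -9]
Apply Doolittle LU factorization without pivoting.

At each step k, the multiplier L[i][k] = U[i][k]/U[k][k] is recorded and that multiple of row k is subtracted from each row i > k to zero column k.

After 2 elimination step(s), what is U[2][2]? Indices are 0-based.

U[2][2] = -2

[col 0] pivot -1
  R1 -= -1*R0 → (0, -3, 1)  (L[1][0] := -1)
  R2 -= 3*R0 → (0, 12, -6)  (L[2][0] := 3)
[col 1] pivot -3
  R2 -= -4*R1 → (0, 0, -2)  (L[2][1] := -4)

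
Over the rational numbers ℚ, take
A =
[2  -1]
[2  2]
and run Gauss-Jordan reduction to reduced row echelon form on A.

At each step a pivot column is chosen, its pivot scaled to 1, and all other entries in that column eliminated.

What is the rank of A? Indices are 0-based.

step 1: normalize row 0 (÷2) = (1, -1/2)
  row 1: subtract 2×row0 = (0, 3)
step 2: normalize row 1 (÷3) = (0, 1)
  row 0: subtract -1/2×row1 = (1, 0)

rank = 2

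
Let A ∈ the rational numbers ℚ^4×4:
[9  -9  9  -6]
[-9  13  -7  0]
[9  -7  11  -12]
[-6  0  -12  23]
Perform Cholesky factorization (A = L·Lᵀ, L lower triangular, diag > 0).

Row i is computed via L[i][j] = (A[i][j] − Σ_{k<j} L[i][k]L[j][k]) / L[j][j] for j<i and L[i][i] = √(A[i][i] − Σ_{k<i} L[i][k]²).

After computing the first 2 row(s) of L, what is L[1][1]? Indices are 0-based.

Step 1: L[0][0] = √(9) = 3.
  L[1][0] = (-9) / L[0][0] = -3.
Step 2: L[1][1] = √(4) = 2.

L[1][1] = 2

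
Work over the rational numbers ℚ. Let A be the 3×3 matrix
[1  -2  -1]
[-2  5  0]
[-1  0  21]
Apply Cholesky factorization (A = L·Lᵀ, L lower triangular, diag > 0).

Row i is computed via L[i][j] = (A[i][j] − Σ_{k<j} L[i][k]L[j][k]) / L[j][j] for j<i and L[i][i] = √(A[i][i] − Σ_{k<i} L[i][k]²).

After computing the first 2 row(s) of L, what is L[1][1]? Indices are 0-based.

Step 1: L[0][0] = √(1) = 1.
  L[1][0] = (-2) / L[0][0] = -2.
Step 2: L[1][1] = √(1) = 1.

L[1][1] = 1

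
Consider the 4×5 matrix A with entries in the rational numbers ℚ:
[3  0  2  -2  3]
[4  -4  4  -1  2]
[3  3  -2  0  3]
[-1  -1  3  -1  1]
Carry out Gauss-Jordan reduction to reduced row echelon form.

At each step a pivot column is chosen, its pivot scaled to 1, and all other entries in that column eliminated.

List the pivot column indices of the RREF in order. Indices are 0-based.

pivot(0,0)=3: scale R0 → (1, 0, 2/3, -2/3, 1)
  clear (1,0): R1 −= (4)R0 → (0, -4, 4/3, 5/3, -2)
  clear (2,0): R2 −= (3)R0 → (0, 3, -4, 2, 0)
  clear (3,0): R3 −= (-1)R0 → (0, -1, 11/3, -5/3, 2)
pivot(1,1)=-4: scale R1 → (0, 1, -1/3, -5/12, 1/2)
  clear (2,1): R2 −= (3)R1 → (0, 0, -3, 13/4, -3/2)
  clear (3,1): R3 −= (-1)R1 → (0, 0, 10/3, -25/12, 5/2)
pivot(2,2)=-3: scale R2 → (0, 0, 1, -13/12, 1/2)
  clear (0,2): R0 −= (2/3)R2 → (1, 0, 0, 1/18, 2/3)
  clear (1,2): R1 −= (-1/3)R2 → (0, 1, 0, -7/9, 2/3)
  clear (3,2): R3 −= (10/3)R2 → (0, 0, 0, 55/36, 5/6)
pivot(3,3)=55/36: scale R3 → (0, 0, 0, 1, 6/11)
  clear (0,3): R0 −= (1/18)R3 → (1, 0, 0, 0, 7/11)
  clear (1,3): R1 −= (-7/9)R3 → (0, 1, 0, 0, 12/11)
  clear (2,3): R2 −= (-13/12)R3 → (0, 0, 1, 0, 12/11)

pivot columns: 0, 1, 2, 3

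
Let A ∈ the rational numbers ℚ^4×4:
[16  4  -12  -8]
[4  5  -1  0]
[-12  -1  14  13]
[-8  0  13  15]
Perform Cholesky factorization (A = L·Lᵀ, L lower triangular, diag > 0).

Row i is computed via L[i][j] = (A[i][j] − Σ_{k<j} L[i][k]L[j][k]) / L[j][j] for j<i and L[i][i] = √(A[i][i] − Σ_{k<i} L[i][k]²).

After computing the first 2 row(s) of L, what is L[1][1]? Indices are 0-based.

Step 1: L[0][0] = √(16) = 4.
  L[1][0] = (4) / L[0][0] = 1.
Step 2: L[1][1] = √(4) = 2.

L[1][1] = 2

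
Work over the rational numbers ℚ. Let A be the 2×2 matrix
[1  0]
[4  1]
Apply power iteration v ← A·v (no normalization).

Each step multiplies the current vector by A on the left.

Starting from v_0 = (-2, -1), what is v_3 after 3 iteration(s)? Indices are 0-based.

v_0 = (-2, -1).
v_1 = A·v_0 = (-2, -9).
v_2 = A·v_1 = (-2, -17).
v_3 = A·v_2 = (-2, -25).

v_3 = (-2, -25)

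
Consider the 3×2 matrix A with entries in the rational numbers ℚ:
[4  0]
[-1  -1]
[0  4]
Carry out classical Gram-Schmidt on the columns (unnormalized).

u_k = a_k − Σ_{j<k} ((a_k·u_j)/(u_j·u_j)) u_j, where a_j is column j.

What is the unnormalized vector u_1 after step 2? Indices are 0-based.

u_1 = (-4/17, -16/17, 4)

Step 1: u_0 = a_0 = (4, -1, 0).
Step 2: u_1 = a_1 − (1/17)·u_0 = (-4/17, -16/17, 4).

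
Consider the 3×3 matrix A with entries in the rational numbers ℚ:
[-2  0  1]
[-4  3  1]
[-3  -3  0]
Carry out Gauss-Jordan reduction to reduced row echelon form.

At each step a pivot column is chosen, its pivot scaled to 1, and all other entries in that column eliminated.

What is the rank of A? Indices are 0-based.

rank = 3

step 1: normalize row 0 (÷-2) = (1, 0, -1/2)
  row 1: subtract -4×row0 = (0, 3, -1)
  row 2: subtract -3×row0 = (0, -3, -3/2)
step 2: normalize row 1 (÷3) = (0, 1, -1/3)
  row 2: subtract -3×row1 = (0, 0, -5/2)
step 3: normalize row 2 (÷-5/2) = (0, 0, 1)
  row 0: subtract -1/2×row2 = (1, 0, 0)
  row 1: subtract -1/3×row2 = (0, 1, 0)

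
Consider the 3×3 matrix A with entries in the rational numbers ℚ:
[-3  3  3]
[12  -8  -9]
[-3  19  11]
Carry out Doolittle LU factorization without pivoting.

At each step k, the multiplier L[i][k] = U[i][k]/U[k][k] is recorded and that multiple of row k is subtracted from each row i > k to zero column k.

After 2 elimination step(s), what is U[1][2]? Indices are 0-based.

Step 1: pivot at (0,0) is -3.
  row1 ← row1 − (-4)·row0  ⇒  L[1][0]=-4, U row1=(0, 4, 3)
  row2 ← row2 − (1)·row0  ⇒  L[2][0]=1, U row2=(0, 16, 8)
Step 2: pivot at (1,1) is 4.
  row2 ← row2 − (4)·row1  ⇒  L[2][1]=4, U row2=(0, 0, -4)

U[1][2] = 3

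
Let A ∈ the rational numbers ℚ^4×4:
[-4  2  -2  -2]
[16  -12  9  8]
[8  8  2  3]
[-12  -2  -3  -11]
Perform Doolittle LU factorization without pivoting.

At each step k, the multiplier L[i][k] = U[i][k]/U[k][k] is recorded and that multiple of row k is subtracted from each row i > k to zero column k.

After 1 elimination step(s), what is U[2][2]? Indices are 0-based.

[col 0] pivot -4
  R1 -= -4*R0 → (0, -4, 1, 0)  (L[1][0] := -4)
  R2 -= -2*R0 → (0, 12, -2, -1)  (L[2][0] := -2)
  R3 -= 3*R0 → (0, -8, 3, -5)  (L[3][0] := 3)

U[2][2] = -2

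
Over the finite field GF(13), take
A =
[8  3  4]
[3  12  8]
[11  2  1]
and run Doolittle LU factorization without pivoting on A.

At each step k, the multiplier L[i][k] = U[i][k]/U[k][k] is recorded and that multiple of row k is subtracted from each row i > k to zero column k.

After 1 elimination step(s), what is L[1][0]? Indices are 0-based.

[col 0] pivot 8
  R1 -= 2*R0 → (0, 6, 0)  (L[1][0] := 2)
  R2 -= 3*R0 → (0, 6, 2)  (L[2][0] := 3)

L[1][0] = 2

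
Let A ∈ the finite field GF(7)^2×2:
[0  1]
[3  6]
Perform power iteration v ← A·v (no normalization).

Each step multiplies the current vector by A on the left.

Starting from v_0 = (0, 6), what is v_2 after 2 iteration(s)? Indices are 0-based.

v_0 = (0, 6).
v_1 = A·v_0 = (6, 1).
v_2 = A·v_1 = (1, 3).

v_2 = (1, 3)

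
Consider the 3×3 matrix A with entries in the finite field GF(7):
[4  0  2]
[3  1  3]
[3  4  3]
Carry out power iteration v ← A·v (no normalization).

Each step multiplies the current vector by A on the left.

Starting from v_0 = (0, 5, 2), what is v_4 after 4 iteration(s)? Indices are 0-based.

v_0 = (0, 5, 2).
v_1 = A·v_0 = (4, 4, 5).
v_2 = A·v_1 = (5, 3, 1).
v_3 = A·v_2 = (1, 0, 2).
v_4 = A·v_3 = (1, 2, 2).

v_4 = (1, 2, 2)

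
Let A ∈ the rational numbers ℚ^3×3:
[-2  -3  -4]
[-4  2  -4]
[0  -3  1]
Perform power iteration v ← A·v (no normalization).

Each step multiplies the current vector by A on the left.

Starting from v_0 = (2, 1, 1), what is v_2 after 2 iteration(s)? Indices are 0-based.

v_0 = (2, 1, 1).
v_1 = A·v_0 = (-11, -10, -2).
v_2 = A·v_1 = (60, 32, 28).

v_2 = (60, 32, 28)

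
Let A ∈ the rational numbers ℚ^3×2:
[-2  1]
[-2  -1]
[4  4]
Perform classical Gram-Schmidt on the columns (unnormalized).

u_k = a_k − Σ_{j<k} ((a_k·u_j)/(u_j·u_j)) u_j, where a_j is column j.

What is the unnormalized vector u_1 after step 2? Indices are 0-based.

Step 1: u_0 = a_0 = (-2, -2, 4).
Step 2: u_1 = a_1 − (2/3)·u_0 = (7/3, 1/3, 4/3).

u_1 = (7/3, 1/3, 4/3)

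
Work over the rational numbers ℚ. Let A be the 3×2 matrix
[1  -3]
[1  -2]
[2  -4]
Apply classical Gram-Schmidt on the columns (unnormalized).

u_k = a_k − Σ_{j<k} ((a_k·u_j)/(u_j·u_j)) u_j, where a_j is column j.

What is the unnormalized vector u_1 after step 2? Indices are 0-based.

u_1 = (-5/6, 1/6, 1/3)

Step 1: u_0 = a_0 = (1, 1, 2).
Step 2: u_1 = a_1 − (-13/6)·u_0 = (-5/6, 1/6, 1/3).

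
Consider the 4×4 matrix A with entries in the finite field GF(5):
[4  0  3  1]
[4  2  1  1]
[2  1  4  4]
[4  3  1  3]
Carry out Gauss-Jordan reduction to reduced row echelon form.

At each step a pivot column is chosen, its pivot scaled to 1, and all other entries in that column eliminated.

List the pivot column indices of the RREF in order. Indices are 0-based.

pivot(0,0)=4: scale R0 → (1, 0, 2, 4)
  clear (1,0): R1 −= (4)R0 → (0, 2, 3, 0)
  clear (2,0): R2 −= (2)R0 → (0, 1, 0, 1)
  clear (3,0): R3 −= (4)R0 → (0, 3, 3, 2)
pivot(1,1)=2: scale R1 → (0, 1, 4, 0)
  clear (2,1): R2 −= (1)R1 → (0, 0, 1, 1)
  clear (3,1): R3 −= (3)R1 → (0, 0, 1, 2)
pivot(2,2)=1: scale R2 → (0, 0, 1, 1)
  clear (0,2): R0 −= (2)R2 → (1, 0, 0, 2)
  clear (1,2): R1 −= (4)R2 → (0, 1, 0, 1)
  clear (3,2): R3 −= (1)R2 → (0, 0, 0, 1)
pivot(3,3)=1: scale R3 → (0, 0, 0, 1)
  clear (0,3): R0 −= (2)R3 → (1, 0, 0, 0)
  clear (1,3): R1 −= (1)R3 → (0, 1, 0, 0)
  clear (2,3): R2 −= (1)R3 → (0, 0, 1, 0)

pivot columns: 0, 1, 2, 3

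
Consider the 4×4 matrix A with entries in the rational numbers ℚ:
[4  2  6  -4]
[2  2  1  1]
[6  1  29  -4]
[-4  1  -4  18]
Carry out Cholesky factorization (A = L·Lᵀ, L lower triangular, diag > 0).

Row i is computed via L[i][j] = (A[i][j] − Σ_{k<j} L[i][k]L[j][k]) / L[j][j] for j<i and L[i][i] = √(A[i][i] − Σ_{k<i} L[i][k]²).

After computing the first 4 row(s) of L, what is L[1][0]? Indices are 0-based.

L[1][0] = 1

Step 1: L[0][0] = √(4) = 2.
  L[1][0] = (2) / L[0][0] = 1.
Step 2: L[1][1] = √(1) = 1.
  L[2][0] = (6) / L[0][0] = 3.
  L[2][1] = (-2) / L[1][1] = -2.
Step 3: L[2][2] = √(16) = 4.
  L[3][0] = (-4) / L[0][0] = -2.
  L[3][1] = (3) / L[1][1] = 3.
  L[3][2] = (8) / L[2][2] = 2.
Step 4: L[3][3] = √(1) = 1.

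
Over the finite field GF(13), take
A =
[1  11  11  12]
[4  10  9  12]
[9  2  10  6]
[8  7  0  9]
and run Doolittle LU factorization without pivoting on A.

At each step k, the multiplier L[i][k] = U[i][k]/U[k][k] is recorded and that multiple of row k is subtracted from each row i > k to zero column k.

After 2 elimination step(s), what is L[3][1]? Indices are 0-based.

L[3][1] = 2

[col 0] pivot 1
  R1 -= 4*R0 → (0, 5, 4, 3)  (L[1][0] := 4)
  R2 -= 9*R0 → (0, 7, 2, 2)  (L[2][0] := 9)
  R3 -= 8*R0 → (0, 10, 3, 4)  (L[3][0] := 8)
[col 1] pivot 5
  R2 -= 4*R1 → (0, 0, 12, 3)  (L[2][1] := 4)
  R3 -= 2*R1 → (0, 0, 8, 11)  (L[3][1] := 2)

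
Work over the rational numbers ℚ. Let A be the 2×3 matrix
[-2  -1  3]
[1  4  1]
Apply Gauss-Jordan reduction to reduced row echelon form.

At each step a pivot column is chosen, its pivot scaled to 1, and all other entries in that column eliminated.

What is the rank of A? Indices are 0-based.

rank = 2

step 1: normalize row 0 (÷-2) = (1, 1/2, -3/2)
  row 1: subtract 1×row0 = (0, 7/2, 5/2)
step 2: normalize row 1 (÷7/2) = (0, 1, 5/7)
  row 0: subtract 1/2×row1 = (1, 0, -13/7)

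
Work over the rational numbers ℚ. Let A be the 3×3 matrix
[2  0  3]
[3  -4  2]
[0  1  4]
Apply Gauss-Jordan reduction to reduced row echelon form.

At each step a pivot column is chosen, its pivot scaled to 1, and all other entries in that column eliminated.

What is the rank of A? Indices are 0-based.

pivot(0,0)=2: scale R0 → (1, 0, 3/2)
  clear (1,0): R1 −= (3)R0 → (0, -4, -5/2)
pivot(1,1)=-4: scale R1 → (0, 1, 5/8)
  clear (2,1): R2 −= (1)R1 → (0, 0, 27/8)
pivot(2,2)=27/8: scale R2 → (0, 0, 1)
  clear (0,2): R0 −= (3/2)R2 → (1, 0, 0)
  clear (1,2): R1 −= (5/8)R2 → (0, 1, 0)

rank = 3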